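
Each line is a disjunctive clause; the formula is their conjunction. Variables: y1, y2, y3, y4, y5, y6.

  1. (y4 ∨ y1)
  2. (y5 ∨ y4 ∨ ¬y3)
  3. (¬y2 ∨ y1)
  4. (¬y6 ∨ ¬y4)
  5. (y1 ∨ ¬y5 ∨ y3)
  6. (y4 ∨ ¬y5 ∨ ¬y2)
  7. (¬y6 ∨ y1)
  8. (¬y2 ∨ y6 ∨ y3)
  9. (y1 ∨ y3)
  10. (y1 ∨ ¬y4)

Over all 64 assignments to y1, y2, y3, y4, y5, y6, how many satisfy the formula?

13

Split on y1, then y4.
  y1=T, y4=T: y5 free; 3 ways for (y2,y3,y6) × 2^1 = 6.
  y1=T, y4=F: 7 of the 16 assignments to (y2,y3,y5,y6) work.
  y1=F, y4=T: a clause becomes empty — 0.
  y1=F, y4=F: a clause becomes empty — 0.
Total: 6 + 7 + 0 + 0 = 13.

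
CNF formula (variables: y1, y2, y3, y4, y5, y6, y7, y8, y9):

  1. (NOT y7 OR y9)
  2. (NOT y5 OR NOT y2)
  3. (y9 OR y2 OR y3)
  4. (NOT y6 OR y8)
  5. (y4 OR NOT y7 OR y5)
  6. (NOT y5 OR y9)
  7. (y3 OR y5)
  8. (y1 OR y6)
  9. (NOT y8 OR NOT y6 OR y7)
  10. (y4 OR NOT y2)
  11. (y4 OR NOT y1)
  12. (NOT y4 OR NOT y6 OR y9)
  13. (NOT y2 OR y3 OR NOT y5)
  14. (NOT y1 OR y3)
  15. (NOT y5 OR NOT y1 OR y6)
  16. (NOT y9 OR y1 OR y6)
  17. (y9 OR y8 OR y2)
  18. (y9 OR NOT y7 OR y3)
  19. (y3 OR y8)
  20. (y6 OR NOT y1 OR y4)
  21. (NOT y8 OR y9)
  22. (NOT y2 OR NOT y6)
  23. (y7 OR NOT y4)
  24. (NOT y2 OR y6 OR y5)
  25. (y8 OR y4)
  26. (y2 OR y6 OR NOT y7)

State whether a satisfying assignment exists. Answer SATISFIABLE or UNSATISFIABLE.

SATISFIABLE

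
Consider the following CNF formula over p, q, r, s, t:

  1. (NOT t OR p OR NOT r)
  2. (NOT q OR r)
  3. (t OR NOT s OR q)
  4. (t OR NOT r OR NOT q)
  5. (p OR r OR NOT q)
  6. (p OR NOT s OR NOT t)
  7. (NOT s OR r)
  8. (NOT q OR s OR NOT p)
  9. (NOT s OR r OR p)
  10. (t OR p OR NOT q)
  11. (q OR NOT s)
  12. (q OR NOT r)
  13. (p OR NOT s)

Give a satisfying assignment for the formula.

Set p = False and propagate.
  then s is forced to False.
The remaining clauses are satisfied by q = False, r = False, t = True.
Check each clause:
  1. (NOT t OR p OR NOT r) — NOT r is true.
  2. (NOT q OR r) — NOT q is true.
  3. (t OR NOT s OR q) — NOT s is true.
  4. (NOT r OR t OR NOT q) — t is true.
  5. (r OR NOT q OR p) — NOT q is true.
  6. (NOT t OR NOT s OR p) — NOT s is true.
  7. (r OR NOT s) — NOT s is true.
  8. (s OR NOT p OR NOT q) — NOT q is true.
  9. (p OR r OR NOT s) — NOT s is true.
  10. (NOT q OR p OR t) — t is true.
  11. (q OR NOT s) — NOT s is true.
  12. (q OR NOT r) — NOT r is true.
  13. (NOT s OR p) — NOT s is true.

p=False  q=False  r=False  s=False  t=True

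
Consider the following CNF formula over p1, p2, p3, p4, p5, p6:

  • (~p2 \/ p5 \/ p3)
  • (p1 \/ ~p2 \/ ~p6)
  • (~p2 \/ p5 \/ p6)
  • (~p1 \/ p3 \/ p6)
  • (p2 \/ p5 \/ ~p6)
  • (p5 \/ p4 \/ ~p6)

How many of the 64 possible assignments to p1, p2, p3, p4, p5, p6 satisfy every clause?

Split on p6, then p2.
  p6=T, p2=T: 5 of the 16 assignments to (p1,p3,p4,p5) work.
  p6=T, p2=F: forces p5=T; p1, p3, p4 free → 2^3 = 8.
  p6=F, p2=T: p4 free; 3 ways for (p1,p3,p5) × 2^1 = 6.
  p6=F, p2=F: p4, p5 free; 3 ways for (p1,p3) × 2^2 = 12.
Total: 5 + 8 + 6 + 12 = 31.

31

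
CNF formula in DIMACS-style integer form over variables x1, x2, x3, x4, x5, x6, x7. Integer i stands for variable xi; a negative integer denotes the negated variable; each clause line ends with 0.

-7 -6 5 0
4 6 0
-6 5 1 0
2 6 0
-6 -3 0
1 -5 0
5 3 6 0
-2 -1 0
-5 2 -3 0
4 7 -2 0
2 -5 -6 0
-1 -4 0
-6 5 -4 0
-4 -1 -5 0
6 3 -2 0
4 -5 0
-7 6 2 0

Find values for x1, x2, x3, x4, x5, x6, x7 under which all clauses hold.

Set x1 = False and propagate.
  then x5 is forced to False.
  then x6 is forced to False.
  then x4 is forced to True.
  then x2 is forced to True.
  then x3 is forced to True.
x7 is now unconstrained; take x7 = True.

x1 = F, x2 = T, x3 = T, x4 = T, x5 = F, x6 = F, x7 = T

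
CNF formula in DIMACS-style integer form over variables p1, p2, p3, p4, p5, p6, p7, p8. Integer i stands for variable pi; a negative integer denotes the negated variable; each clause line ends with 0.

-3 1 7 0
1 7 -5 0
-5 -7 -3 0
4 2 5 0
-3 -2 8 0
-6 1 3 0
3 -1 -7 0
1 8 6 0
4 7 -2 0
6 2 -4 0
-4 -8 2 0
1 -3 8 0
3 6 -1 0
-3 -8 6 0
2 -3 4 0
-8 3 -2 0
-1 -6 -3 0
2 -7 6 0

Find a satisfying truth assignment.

p1 = T, p2 = T, p3 = F, p4 = T, p5 = F, p6 = T, p7 = F, p8 = F

Check each clause:
  1. (p7 ∨ ¬p3 ∨ p1) — p1 is true.
  2. (p1 ∨ p7 ∨ ¬p5) — p1 is true.
  3. (¬p3 ∨ ¬p5 ∨ ¬p7) — ¬p7 is true.
  4. (p5 ∨ p2 ∨ p4) — p2 is true.
  5. (p8 ∨ ¬p2 ∨ ¬p3) — ¬p3 is true.
  6. (¬p6 ∨ p3 ∨ p1) — p1 is true.
  7. (p3 ∨ ¬p7 ∨ ¬p1) — ¬p7 is true.
  8. (p6 ∨ p8 ∨ p1) — p1 is true.
  9. (p4 ∨ ¬p2 ∨ p7) — p4 is true.
  10. (p6 ∨ ¬p4 ∨ p2) — p2 is true.
  11. (¬p4 ∨ p2 ∨ ¬p8) — ¬p8 is true.
  12. (¬p3 ∨ p1 ∨ p8) — p1 is true.
  13. (p6 ∨ p3 ∨ ¬p1) — p6 is true.
  14. (¬p8 ∨ p6 ∨ ¬p3) — ¬p8 is true.
  15. (p4 ∨ p2 ∨ ¬p3) — p2 is true.
  16. (¬p8 ∨ ¬p2 ∨ p3) — ¬p8 is true.
  17. (¬p3 ∨ ¬p6 ∨ ¬p1) — ¬p3 is true.
  18. (p6 ∨ p2 ∨ ¬p7) — ¬p7 is true.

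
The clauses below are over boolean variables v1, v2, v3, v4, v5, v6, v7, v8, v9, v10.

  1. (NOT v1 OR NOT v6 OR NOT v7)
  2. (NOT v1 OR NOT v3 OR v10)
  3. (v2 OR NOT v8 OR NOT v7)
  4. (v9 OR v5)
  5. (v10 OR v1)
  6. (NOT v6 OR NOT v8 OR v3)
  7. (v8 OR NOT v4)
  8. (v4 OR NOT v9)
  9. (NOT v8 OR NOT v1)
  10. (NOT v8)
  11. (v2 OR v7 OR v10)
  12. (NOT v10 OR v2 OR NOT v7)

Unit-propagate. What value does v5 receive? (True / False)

(NOT v8) is a unit clause: v8 = False.
In (NOT v4 OR v8), v8 is now false; NOT v4 must hold, so v4 = False.
(NOT v9 OR v4): since v4 = False, the clause reduces to (NOT v9). v9 = False.
From (v9 OR v5) and v9 = False: v5 = True.

True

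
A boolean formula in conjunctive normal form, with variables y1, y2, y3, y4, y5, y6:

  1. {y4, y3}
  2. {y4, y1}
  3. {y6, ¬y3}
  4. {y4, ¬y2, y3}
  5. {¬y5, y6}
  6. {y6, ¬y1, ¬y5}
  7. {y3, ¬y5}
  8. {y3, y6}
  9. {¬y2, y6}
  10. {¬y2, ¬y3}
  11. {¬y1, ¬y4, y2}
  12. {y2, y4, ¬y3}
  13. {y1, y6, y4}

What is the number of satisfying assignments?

5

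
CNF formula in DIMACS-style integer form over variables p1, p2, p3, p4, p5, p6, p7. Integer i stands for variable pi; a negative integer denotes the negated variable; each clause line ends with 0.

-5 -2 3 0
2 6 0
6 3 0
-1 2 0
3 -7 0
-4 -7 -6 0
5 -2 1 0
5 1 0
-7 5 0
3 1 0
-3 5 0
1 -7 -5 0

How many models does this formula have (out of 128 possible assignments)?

15

Split on p5, then p1.
  p5=T, p1=T: 7 of the 32 assignments to (p2,p3,p4,p6,p7) work.
  p5=T, p1=F: p4 free; 3 ways for (p2,p3,p6,p7) × 2^1 = 6.
  p5=F, p1=T: remaining (p2,p3,p4,p6,p7) ∈ {(T,F,F,T,F); (T,F,T,T,F)} — 2.
  p5=F, p1=F: a clause becomes empty — 0.
Total: 7 + 6 + 2 + 0 = 15.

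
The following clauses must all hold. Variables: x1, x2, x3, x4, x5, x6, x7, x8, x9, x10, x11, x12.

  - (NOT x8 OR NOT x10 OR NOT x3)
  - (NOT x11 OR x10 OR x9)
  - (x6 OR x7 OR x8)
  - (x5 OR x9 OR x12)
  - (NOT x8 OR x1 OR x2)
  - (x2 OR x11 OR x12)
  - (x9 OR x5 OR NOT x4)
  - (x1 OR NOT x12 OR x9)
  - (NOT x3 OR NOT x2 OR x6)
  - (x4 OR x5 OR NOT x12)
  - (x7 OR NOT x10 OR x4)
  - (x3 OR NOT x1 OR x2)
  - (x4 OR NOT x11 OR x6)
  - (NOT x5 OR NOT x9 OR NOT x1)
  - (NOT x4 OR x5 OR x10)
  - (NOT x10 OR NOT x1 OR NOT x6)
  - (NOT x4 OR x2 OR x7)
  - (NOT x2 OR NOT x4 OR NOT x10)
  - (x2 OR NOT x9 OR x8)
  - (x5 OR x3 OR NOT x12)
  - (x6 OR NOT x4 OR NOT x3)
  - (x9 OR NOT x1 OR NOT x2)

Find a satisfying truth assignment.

x1=T  x2=T  x3=F  x4=F  x5=F  x6=T  x7=F  x8=T  x9=T  x10=F  x11=F  x12=F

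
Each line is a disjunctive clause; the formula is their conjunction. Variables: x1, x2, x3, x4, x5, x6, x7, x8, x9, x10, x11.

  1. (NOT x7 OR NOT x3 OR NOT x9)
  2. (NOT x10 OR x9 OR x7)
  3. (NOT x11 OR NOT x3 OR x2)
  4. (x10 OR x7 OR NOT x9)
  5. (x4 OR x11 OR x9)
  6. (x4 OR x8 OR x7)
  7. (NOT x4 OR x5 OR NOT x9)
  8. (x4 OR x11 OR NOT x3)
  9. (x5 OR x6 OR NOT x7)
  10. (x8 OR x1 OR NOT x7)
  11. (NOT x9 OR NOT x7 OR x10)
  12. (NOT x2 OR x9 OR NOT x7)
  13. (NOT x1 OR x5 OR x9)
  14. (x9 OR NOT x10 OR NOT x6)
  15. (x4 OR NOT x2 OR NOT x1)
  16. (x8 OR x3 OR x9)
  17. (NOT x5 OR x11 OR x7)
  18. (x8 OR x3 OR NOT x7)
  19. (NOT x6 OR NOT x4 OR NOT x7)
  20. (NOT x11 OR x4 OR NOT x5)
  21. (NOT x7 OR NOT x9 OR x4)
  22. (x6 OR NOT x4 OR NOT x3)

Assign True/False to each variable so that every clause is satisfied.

x1=1, x2=0, x3=0, x4=1, x5=1, x6=0, x7=1, x8=1, x9=1, x10=1, x11=0

Check each clause:
  1. (NOT x3 OR NOT x7 OR NOT x9) — NOT x3 is true.
  2. (x7 OR NOT x10 OR x9) — x9 is true.
  3. (NOT x11 OR NOT x3 OR x2) — NOT x3 is true.
  4. (x7 OR NOT x9 OR x10) — x10 is true.
  5. (x11 OR x9 OR x4) — x9 is true.
  6. (x4 OR x7 OR x8) — x8 is true.
  7. (x5 OR NOT x9 OR NOT x4) — x5 is true.
  8. (x11 OR x4 OR NOT x3) — x4 is true.
  9. (x5 OR NOT x7 OR x6) — x5 is true.
  10. (x1 OR NOT x7 OR x8) — x8 is true.
  11. (x10 OR NOT x9 OR NOT x7) — x10 is true.
  12. (NOT x7 OR x9 OR NOT x2) — x9 is true.
  13. (x5 OR NOT x1 OR x9) — x9 is true.
  14. (NOT x6 OR NOT x10 OR x9) — x9 is true.
  15. (x4 OR NOT x2 OR NOT x1) — x4 is true.
  16. (x3 OR x9 OR x8) — x8 is true.
  17. (NOT x5 OR x11 OR x7) — x7 is true.
  18. (x8 OR NOT x7 OR x3) — x8 is true.
  19. (NOT x7 OR NOT x6 OR NOT x4) — NOT x6 is true.
  20. (NOT x11 OR NOT x5 OR x4) — x4 is true.
  21. (NOT x7 OR x4 OR NOT x9) — x4 is true.
  22. (x6 OR NOT x3 OR NOT x4) — NOT x3 is true.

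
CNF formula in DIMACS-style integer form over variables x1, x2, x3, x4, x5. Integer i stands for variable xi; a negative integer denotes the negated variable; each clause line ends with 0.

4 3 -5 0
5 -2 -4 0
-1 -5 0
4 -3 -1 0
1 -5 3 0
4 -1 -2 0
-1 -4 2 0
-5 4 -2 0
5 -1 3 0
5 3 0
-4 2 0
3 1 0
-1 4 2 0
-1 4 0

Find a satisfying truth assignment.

x1=F, x2=T, x3=T, x4=F, x5=F

Try x1 = False.
  then x3 is forced to True.
The remaining clauses are satisfied by x2 = True, x4 = False, x5 = False.
Check each clause:
  1. (x4 || x3 || !x5) — x3 is true.
  2. (x5 || !x2 || !x4) — !x4 is true.
  3. (!x1 || !x5) — !x5 is true.
  4. (x4 || !x1 || !x3) — !x1 is true.
  5. (!x5 || x3 || x1) — x3 is true.
  6. (!x1 || !x2 || x4) — !x1 is true.
  7. (!x1 || !x4 || x2) — x2 is true.
  8. (!x5 || x4 || !x2) — !x5 is true.
  9. (x3 || !x1 || x5) — x3 is true.
  10. (x3 || x5) — x3 is true.
  11. (x2 || !x4) — x2 is true.
  12. (x1 || x3) — x3 is true.
  13. (!x1 || x4 || x2) — x2 is true.
  14. (!x1 || x4) — !x1 is true.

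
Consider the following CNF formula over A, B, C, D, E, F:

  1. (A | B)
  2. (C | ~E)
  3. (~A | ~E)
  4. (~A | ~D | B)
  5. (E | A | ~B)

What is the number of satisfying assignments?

16

Case analysis on A and B:
  A=T, B=T: forces E=F; C, D, F free → 2^3 = 8.
  A=T, B=F: remaining (C,D,E,F) ∈ {(F,F,F,F); (F,F,F,T); (T,F,F,F); (T,F,F,T)} — 4.
  A=F, B=T: remaining (C,D,E,F) ∈ {(T,F,T,F); (T,F,T,T); (T,T,T,F); (T,T,T,T)} — 4.
  A=F, B=F: a clause becomes empty — 0.
Total: 8 + 4 + 4 + 0 = 16.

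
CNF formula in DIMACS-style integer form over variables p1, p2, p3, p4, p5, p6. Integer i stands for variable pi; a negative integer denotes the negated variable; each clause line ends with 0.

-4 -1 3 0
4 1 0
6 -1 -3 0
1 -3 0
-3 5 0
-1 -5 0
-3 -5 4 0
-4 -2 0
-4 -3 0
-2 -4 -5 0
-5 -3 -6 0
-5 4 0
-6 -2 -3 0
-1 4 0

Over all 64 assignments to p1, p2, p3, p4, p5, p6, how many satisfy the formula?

Satisfying assignments:
  p1=F p2=F p3=F p4=T p5=F p6=F
  p1=F p2=F p3=F p4=T p5=F p6=T
  p1=F p2=F p3=F p4=T p5=T p6=F
  p1=F p2=F p3=F p4=T p5=T p6=T
That's 4 in total.

4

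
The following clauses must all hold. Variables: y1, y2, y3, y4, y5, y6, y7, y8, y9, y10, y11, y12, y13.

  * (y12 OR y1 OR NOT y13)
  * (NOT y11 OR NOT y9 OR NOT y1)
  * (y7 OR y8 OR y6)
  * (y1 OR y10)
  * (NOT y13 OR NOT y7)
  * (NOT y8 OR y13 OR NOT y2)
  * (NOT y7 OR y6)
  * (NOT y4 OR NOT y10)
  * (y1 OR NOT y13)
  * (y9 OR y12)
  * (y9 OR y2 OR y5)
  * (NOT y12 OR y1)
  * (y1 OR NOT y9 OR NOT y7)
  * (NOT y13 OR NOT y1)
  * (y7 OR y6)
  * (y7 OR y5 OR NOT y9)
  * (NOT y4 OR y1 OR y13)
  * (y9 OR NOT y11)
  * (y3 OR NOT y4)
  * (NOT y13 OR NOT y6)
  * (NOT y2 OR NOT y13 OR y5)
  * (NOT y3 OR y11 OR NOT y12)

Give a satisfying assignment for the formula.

y1 = True  y2 = False  y3 = False  y4 = False  y5 = True  y6 = True  y7 = True  y8 = False  y9 = True  y10 = False  y11 = False  y12 = True  y13 = False

y4 occurs only negated in the remaining clauses — set y4 = False.
Pure literal: y5 appears only positively; assign y5 = True.
Branch on y1: take y1 = True.
  then y13 is forced to False.
For the remaining variables, y2 = False, y3 = False, y6 = True, y7 = True, y8 = False, y9 = True, y10 = False, y11 = False, y12 = True works.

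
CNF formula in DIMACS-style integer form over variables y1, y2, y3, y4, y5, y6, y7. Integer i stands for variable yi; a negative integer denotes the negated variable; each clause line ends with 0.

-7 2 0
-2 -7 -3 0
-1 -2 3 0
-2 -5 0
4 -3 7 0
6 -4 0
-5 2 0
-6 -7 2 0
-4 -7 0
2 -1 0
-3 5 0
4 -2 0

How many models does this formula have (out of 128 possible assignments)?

4

Satisfying assignments:
  y1=F y2=F y3=F y4=F y5=F y6=F y7=F
  y1=F y2=F y3=F y4=F y5=F y6=T y7=F
  y1=F y2=F y3=F y4=T y5=F y6=T y7=F
  y1=F y2=T y3=F y4=T y5=F y6=T y7=F
Count: 4.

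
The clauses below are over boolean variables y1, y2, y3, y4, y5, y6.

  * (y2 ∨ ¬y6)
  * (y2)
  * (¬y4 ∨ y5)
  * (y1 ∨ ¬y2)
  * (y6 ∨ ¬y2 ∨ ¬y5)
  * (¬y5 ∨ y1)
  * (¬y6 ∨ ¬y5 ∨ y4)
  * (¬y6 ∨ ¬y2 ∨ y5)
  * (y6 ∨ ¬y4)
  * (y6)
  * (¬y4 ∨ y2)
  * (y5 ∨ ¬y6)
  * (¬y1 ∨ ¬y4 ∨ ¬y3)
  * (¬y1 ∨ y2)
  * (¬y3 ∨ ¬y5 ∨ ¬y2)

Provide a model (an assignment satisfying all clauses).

y1=T, y2=T, y3=F, y4=T, y5=T, y6=T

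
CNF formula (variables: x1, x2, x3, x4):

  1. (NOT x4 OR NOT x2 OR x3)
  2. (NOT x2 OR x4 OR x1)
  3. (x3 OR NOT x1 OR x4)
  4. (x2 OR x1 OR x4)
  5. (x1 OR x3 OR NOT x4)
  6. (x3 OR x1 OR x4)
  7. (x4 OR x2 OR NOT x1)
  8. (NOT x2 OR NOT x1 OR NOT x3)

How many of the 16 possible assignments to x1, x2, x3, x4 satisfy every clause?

4

Satisfying assignments:
  x1=F x2=F x3=T x4=T
  x1=F x2=T x3=T x4=T
  x1=T x2=F x3=F x4=T
  x1=T x2=F x3=T x4=T
Count: 4.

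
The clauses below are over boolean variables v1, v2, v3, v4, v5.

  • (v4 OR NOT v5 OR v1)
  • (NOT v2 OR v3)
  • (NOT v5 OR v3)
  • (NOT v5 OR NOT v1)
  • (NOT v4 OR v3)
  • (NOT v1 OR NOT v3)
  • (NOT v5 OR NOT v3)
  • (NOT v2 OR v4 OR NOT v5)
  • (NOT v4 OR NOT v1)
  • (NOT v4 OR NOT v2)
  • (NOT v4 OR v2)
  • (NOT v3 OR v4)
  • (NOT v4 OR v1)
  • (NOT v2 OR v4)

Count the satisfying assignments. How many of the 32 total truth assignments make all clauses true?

2

Satisfying assignments:
  v1=0 v2=0 v3=0 v4=0 v5=0
  v1=1 v2=0 v3=0 v4=0 v5=0
Count: 2.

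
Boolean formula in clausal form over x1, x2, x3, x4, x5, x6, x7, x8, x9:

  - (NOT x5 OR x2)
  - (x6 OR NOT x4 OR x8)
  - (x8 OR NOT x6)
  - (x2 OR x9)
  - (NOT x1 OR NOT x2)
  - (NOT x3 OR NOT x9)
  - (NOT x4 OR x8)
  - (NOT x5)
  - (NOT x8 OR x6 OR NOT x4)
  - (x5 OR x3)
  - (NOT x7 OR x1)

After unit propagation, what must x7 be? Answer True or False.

False

(NOT x5) is a unit clause: x5 = False.
From (x3 OR x5) and x5 = False: x3 = True.
In (NOT x9 OR NOT x3), NOT x3 is now false; NOT x9 must hold, so x9 = False.
(x9 OR x2) with x9 = False leaves only x2, so x2 = True.
(NOT x2 OR NOT x1) with x2 = True leaves only NOT x1, so x1 = False.
(x1 OR NOT x7): since x1 = False, the clause reduces to (NOT x7). x7 = False.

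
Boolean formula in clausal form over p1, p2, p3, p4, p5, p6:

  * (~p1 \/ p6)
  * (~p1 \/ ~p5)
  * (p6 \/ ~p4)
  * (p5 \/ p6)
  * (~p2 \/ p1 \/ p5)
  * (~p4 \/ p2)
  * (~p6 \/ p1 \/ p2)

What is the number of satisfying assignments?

Split on p1, then p6.
  p1=1, p6=1: p3 free; 3 ways for (p2,p4,p5) × 2^1 = 6.
  p1=1, p6=0: a clause becomes empty — 0.
  p1=0, p6=1: remaining (p2,p3,p4,p5) ∈ {(1,0,0,1); (1,0,1,1); (1,1,0,1); (1,1,1,1)} — 4.
  p1=0, p6=0: remaining (p2,p3,p4,p5) ∈ {(0,0,0,1); (0,1,0,1); (1,0,0,1); (1,1,0,1)} — 4.
Total: 6 + 0 + 4 + 4 = 14.

14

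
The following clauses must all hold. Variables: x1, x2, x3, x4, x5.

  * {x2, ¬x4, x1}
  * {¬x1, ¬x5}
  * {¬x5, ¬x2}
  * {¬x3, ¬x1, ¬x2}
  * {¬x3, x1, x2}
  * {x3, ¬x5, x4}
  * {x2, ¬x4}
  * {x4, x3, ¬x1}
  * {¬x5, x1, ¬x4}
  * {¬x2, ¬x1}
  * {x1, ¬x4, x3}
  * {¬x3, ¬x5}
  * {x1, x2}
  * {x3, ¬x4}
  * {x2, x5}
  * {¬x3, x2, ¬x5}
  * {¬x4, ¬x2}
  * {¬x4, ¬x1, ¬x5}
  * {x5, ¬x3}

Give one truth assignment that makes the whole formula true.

x1=False  x2=True  x3=False  x4=False  x5=False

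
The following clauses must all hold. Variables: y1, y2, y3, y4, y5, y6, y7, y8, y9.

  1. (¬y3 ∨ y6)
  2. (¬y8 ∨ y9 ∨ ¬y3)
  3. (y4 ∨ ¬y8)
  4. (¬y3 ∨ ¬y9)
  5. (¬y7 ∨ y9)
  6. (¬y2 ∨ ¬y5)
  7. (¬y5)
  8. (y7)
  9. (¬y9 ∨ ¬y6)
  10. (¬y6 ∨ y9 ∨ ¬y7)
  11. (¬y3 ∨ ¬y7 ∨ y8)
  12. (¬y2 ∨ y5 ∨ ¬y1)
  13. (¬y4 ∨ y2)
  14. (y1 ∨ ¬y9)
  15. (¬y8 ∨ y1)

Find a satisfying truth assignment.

Unit propagation: (¬y5) forces y5 = False.
(y7) is a unit clause, so y7 = True.
The clause (y9) is unit: y9 must be True.
Unit propagation: (¬y3) forces y3 = False.
(¬y6) is a unit clause, so y6 = False.
(y1) is a unit clause, so y1 = True.
(¬y2) is a unit clause, so y2 = False.
Unit propagation: (¬y4) forces y4 = False.
(¬y8) is a unit clause, so y8 = False.

y1=True  y2=False  y3=False  y4=False  y5=False  y6=False  y7=True  y8=False  y9=True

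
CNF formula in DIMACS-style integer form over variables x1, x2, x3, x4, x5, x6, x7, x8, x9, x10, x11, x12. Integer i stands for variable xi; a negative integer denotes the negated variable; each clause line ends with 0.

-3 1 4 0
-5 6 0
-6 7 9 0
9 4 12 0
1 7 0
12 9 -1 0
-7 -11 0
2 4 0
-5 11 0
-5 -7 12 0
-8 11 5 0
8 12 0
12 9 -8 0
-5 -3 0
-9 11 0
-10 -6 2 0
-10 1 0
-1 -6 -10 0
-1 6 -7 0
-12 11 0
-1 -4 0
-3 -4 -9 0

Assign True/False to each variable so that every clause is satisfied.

x1=T, x2=T, x3=F, x4=F, x5=F, x6=F, x7=F, x8=T, x9=T, x10=T, x11=T, x12=F

Check each clause:
  1. (x4 || !x3 || x1) — x1 is true.
  2. (x6 || !x5) — !x5 is true.
  3. (!x6 || x7 || x9) — x9 is true.
  4. (x4 || x9 || x12) — x9 is true.
  5. (x7 || x1) — x1 is true.
  6. (x12 || x9 || !x1) — x9 is true.
  7. (!x11 || !x7) — !x7 is true.
  8. (x2 || x4) — x2 is true.
  9. (!x5 || x11) — x11 is true.
  10. (!x7 || !x5 || x12) — !x7 is true.
  11. (x5 || !x8 || x11) — x11 is true.
  12. (x12 || x8) — x8 is true.
  13. (x9 || x12 || !x8) — x9 is true.
  14. (!x3 || !x5) — !x5 is true.
  15. (!x9 || x11) — x11 is true.
  16. (!x6 || x2 || !x10) — !x6 is true.
  17. (x1 || !x10) — x1 is true.
  18. (!x6 || !x10 || !x1) — !x6 is true.
  19. (!x1 || !x7 || x6) — !x7 is true.
  20. (!x12 || x11) — x11 is true.
  21. (!x4 || !x1) — !x4 is true.
  22. (!x9 || !x3 || !x4) — !x4 is true.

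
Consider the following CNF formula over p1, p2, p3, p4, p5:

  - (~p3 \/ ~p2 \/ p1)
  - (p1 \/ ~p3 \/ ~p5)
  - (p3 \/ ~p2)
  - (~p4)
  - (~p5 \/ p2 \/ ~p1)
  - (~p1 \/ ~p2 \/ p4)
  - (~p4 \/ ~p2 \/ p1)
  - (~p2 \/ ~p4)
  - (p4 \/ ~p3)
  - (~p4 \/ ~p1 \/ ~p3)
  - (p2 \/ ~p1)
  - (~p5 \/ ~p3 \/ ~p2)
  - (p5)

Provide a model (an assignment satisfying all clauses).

Unit propagation: (~p4) forces p4 = False.
The clause (~p3) is unit: p3 must be False.
(~p2) is a unit clause, so p2 = False.
(~p1) is a unit clause, so p1 = False.
(p5) is a unit clause, so p5 = True.
Check each clause:
  1. (~p3 \/ p1 \/ ~p2) — ~p3 is true.
  2. (~p5 \/ ~p3 \/ p1) — ~p3 is true.
  3. (p3 \/ ~p2) — ~p2 is true.
  4. (~p4) — ~p4 is true.
  5. (~p1 \/ p2 \/ ~p5) — ~p1 is true.
  6. (~p2 \/ ~p1 \/ p4) — ~p1 is true.
  7. (~p4 \/ ~p2 \/ p1) — ~p4 is true.
  8. (~p4 \/ ~p2) — ~p4 is true.
  9. (~p3 \/ p4) — ~p3 is true.
  10. (~p3 \/ ~p4 \/ ~p1) — ~p4 is true.
  11. (~p1 \/ p2) — ~p1 is true.
  12. (~p5 \/ ~p3 \/ ~p2) — ~p3 is true.
  13. (p5) — p5 is true.

p1 = False, p2 = False, p3 = False, p4 = False, p5 = True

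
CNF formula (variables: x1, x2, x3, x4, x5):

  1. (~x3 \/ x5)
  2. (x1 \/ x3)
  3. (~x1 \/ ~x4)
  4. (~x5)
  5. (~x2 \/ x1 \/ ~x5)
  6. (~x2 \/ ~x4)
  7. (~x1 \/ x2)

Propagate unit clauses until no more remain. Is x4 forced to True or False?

False

(~x5) is a unit clause: x5 = False.
From (x5 \/ ~x3) and x5 = False: x3 = False.
(x1 \/ x3): since x3 = False, the clause reduces to (x1). x1 = True.
(~x1 \/ ~x4): since x1 = True, the clause reduces to (~x4). x4 = False.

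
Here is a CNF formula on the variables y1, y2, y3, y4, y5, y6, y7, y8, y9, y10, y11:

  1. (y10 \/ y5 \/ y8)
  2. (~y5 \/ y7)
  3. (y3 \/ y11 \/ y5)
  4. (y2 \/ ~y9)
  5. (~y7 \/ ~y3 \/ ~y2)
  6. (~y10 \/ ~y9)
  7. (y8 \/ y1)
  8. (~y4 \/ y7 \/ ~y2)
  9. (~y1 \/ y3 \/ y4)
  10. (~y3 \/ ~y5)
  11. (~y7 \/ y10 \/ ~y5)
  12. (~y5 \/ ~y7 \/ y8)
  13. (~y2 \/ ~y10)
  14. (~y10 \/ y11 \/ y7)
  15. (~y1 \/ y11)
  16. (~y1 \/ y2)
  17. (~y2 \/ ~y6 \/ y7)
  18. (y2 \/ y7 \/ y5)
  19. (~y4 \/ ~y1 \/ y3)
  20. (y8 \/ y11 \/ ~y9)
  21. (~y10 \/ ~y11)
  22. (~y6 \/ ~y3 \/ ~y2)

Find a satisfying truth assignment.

y1 = False, y2 = False, y3 = False, y4 = True, y5 = False, y6 = True, y7 = True, y8 = True, y9 = False, y10 = False, y11 = True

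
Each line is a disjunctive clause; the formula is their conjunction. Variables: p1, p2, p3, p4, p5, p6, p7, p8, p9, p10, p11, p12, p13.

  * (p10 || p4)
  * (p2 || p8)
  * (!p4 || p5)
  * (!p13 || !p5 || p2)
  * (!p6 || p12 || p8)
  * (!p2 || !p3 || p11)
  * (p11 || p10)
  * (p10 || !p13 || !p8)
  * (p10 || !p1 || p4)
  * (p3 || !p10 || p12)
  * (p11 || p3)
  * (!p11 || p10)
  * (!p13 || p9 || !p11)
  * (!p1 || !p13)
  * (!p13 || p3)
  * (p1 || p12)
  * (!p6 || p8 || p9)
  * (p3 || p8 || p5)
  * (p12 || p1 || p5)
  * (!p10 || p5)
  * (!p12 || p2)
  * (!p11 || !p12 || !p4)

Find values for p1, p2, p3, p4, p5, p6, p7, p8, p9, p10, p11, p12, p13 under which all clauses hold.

p6 occurs only negated in the remaining clauses — set p6 = False.
p9 occurs only positively in the remaining clauses — set p9 = True.
Set p1 = True and propagate.
  then p13 is forced to False.
The remaining clauses are satisfied by p2 = True, p3 = True, p4 = False, p5 = True, p7 = True, p8 = False, p10 = True, p11 = True, p12 = False.
Every clause has at least one true literal under this assignment.
Check each clause:
  1. (p4 || p10) — p10 is true.
  2. (p8 || p2) — p2 is true.
  3. (p5 || !p4) — !p4 is true.
  4. (p2 || !p13 || !p5) — p2 is true.
  5. (p8 || p12 || !p6) — !p6 is true.
  6. (p11 || !p3 || !p2) — p11 is true.
  7. (p11 || p10) — p10 is true.
  8. (p10 || !p13 || !p8) — !p8 is true.
  9. (!p1 || p4 || p10) — p10 is true.
  10. (p3 || !p10 || p12) — p3 is true.
  11. (p3 || p11) — p3 is true.
  12. (p10 || !p11) — p10 is true.
  13. (p9 || !p11 || !p13) — p9 is true.
  14. (!p13 || !p1) — !p13 is true.
  15. (!p13 || p3) — p3 is true.
  16. (p1 || p12) — p1 is true.
  17. (p8 || p9 || !p6) — p9 is true.
  18. (p5 || p3 || p8) — p3 is true.
  19. (p12 || p1 || p5) — p1 is true.
  20. (p5 || !p10) — p5 is true.
  21. (!p12 || p2) — p2 is true.
  22. (!p12 || !p11 || !p4) — !p12 is true.

p1 = T, p2 = T, p3 = T, p4 = F, p5 = T, p6 = F, p7 = T, p8 = F, p9 = T, p10 = T, p11 = T, p12 = F, p13 = F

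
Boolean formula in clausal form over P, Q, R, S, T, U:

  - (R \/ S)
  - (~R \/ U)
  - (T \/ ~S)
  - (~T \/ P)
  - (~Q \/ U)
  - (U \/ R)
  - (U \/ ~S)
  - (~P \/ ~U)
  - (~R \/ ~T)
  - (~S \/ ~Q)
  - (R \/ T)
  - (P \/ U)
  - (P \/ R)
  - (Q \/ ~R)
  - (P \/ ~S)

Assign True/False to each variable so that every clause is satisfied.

P=F, Q=T, R=T, S=F, T=F, U=T

Check each clause:
  1. (R \/ S) — R is true.
  2. (~R \/ U) — U is true.
  3. (T \/ ~S) — ~S is true.
  4. (~T \/ P) — ~T is true.
  5. (U \/ ~Q) — U is true.
  6. (R \/ U) — R is true.
  7. (U \/ ~S) — ~S is true.
  8. (~U \/ ~P) — ~P is true.
  9. (~T \/ ~R) — ~T is true.
  10. (~Q \/ ~S) — ~S is true.
  11. (R \/ T) — R is true.
  12. (U \/ P) — U is true.
  13. (R \/ P) — R is true.
  14. (~R \/ Q) — Q is true.
  15. (P \/ ~S) — ~S is true.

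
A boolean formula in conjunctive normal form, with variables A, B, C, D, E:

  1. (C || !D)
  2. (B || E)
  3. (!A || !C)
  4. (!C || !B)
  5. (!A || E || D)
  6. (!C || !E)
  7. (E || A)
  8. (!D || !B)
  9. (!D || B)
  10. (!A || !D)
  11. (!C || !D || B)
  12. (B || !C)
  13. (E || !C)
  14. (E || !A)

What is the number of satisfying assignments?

Satisfying assignments:
  A=0 B=0 C=0 D=0 E=1
  A=0 B=1 C=0 D=0 E=1
  A=1 B=0 C=0 D=0 E=1
  A=1 B=1 C=0 D=0 E=1
Count: 4.

4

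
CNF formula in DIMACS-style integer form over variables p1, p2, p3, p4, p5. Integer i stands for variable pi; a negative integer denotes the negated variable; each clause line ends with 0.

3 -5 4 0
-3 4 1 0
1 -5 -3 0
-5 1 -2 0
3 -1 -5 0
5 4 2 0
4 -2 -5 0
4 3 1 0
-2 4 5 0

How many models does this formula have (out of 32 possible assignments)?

12

Case analysis on p5 and p4:
  p5=1, p4=1: remaining (p1,p2,p3) ∈ {(0,0,0); (1,0,1); (1,1,1)} — 3.
  p5=1, p4=0: remaining (p1,p2,p3) ∈ {(1,0,1)} — 1.
  p5=0, p4=1: p1, p2, p3 free → 2^3 = 8.
  p5=0, p4=0: a clause becomes empty — 0.
Total: 3 + 1 + 8 + 0 = 12.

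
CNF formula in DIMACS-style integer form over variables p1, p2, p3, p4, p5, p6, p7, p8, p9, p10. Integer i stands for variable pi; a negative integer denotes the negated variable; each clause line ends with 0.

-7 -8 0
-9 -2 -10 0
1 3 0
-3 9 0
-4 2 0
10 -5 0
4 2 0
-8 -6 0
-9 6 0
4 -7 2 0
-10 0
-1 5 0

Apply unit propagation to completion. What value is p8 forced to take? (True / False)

(!p10) stands alone — p10 = False.
(p10 || !p5): since p10 = False, the clause reduces to (!p5). p5 = False.
In (!p1 || p5), p5 is now false; !p1 must hold, so p1 = False.
(p3 || p1) with p1 = False leaves only p3, so p3 = True.
From (p9 || !p3) and p3 = True: p9 = True.
(!p9 || p6): since p9 = True, the clause reduces to (p6). p6 = True.
In (!p6 || !p8), !p6 is now false; !p8 must hold, so p8 = False.

False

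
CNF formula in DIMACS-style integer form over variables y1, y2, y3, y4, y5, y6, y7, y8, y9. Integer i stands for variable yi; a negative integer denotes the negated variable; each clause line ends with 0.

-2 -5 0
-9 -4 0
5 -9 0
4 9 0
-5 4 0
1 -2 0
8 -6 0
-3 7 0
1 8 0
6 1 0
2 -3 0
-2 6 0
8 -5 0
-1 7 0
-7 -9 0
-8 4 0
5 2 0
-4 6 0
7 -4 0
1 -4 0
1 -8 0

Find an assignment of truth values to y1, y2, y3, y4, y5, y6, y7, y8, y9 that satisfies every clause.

Set y1 = True and propagate.
  then y7 is forced to True.
  then y9 is forced to False.
  then y4 is forced to True.
  then y6 is forced to True.
  then y8 is forced to True.
Set y2 = True and propagate.
  then y5 is forced to False.
y3 is now unconstrained; take y3 = True.

y1 = T, y2 = T, y3 = T, y4 = T, y5 = F, y6 = T, y7 = T, y8 = T, y9 = F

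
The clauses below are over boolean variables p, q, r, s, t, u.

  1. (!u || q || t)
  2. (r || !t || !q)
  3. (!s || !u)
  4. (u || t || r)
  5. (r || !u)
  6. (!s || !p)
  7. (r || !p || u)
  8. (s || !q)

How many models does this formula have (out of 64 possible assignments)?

12

Split on u, then r.
  u=T, r=T: remaining (p,q,s,t) ∈ {(F,F,F,T); (T,F,F,T)} — 2.
  u=T, r=F: a clause becomes empty — 0.
  u=F, r=T: t free; 4 ways for (p,q,s) × 2^1 = 8.
  u=F, r=F: remaining (p,q,s,t) ∈ {(F,F,F,T); (F,F,T,T)} — 2.
Total: 2 + 0 + 8 + 2 = 12.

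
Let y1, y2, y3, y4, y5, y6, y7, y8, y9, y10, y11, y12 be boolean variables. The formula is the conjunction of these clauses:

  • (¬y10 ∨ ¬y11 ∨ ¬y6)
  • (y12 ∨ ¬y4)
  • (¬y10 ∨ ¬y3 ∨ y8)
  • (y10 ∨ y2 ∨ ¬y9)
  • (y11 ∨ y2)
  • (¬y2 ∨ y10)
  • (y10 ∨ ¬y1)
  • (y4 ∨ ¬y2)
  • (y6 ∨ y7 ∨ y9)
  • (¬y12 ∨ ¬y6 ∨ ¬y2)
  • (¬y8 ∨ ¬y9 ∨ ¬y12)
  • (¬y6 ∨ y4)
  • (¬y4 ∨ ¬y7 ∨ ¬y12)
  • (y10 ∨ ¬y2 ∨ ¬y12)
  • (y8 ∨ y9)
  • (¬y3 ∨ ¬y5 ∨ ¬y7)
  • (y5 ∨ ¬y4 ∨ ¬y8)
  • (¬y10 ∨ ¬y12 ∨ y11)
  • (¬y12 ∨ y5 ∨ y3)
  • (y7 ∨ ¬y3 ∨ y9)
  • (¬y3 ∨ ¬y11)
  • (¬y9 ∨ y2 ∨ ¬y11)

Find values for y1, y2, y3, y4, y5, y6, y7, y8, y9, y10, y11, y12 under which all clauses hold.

y1=False  y2=True  y3=False  y4=True  y5=True  y6=False  y7=False  y8=False  y9=True  y10=True  y11=True  y12=True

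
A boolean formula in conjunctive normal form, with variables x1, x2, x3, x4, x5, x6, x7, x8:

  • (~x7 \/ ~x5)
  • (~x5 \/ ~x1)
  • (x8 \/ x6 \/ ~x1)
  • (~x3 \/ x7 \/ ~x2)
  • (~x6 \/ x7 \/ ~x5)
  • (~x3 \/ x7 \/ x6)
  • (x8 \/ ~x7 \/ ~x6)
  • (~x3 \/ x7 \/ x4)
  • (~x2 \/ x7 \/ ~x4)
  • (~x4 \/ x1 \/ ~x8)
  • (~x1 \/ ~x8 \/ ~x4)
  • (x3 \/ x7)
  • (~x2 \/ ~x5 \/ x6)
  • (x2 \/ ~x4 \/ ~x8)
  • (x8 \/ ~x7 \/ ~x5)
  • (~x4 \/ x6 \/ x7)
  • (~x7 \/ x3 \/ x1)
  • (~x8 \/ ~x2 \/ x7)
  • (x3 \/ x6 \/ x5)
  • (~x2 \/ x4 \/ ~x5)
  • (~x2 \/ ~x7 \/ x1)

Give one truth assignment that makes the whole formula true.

x1 = True, x2 = False, x3 = True, x4 = True, x5 = False, x6 = True, x7 = False, x8 = False

Check each clause:
  1. (~x5 \/ ~x7) — ~x7 is true.
  2. (~x1 \/ ~x5) — ~x5 is true.
  3. (x6 \/ ~x1 \/ x8) — x6 is true.
  4. (~x3 \/ ~x2 \/ x7) — ~x2 is true.
  5. (~x6 \/ x7 \/ ~x5) — ~x5 is true.
  6. (x7 \/ ~x3 \/ x6) — x6 is true.
  7. (~x6 \/ ~x7 \/ x8) — ~x7 is true.
  8. (x7 \/ ~x3 \/ x4) — x4 is true.
  9. (~x4 \/ x7 \/ ~x2) — ~x2 is true.
  10. (~x4 \/ x1 \/ ~x8) — ~x8 is true.
  11. (~x1 \/ ~x8 \/ ~x4) — ~x8 is true.
  12. (x3 \/ x7) — x3 is true.
  13. (~x5 \/ ~x2 \/ x6) — ~x5 is true.
  14. (~x8 \/ x2 \/ ~x4) — ~x8 is true.
  15. (~x5 \/ x8 \/ ~x7) — ~x7 is true.
  16. (x6 \/ x7 \/ ~x4) — x6 is true.
  17. (x3 \/ x1 \/ ~x7) — ~x7 is true.
  18. (~x8 \/ ~x2 \/ x7) — ~x8 is true.
  19. (x3 \/ x5 \/ x6) — x3 is true.
  20. (x4 \/ ~x5 \/ ~x2) — ~x5 is true.
  21. (~x2 \/ ~x7 \/ x1) — x1 is true.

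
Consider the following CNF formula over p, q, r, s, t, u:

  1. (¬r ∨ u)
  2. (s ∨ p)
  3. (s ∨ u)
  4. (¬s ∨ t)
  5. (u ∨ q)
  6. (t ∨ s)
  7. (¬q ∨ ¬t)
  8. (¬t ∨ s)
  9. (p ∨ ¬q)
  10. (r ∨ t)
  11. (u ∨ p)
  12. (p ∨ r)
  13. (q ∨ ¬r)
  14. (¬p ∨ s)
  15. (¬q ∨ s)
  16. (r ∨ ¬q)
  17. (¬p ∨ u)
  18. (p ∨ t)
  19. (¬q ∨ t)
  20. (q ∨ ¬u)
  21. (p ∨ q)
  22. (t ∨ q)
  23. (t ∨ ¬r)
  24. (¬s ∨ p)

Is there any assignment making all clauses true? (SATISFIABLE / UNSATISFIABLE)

q = True:
  propagation gives t=False; an empty clause results — contradiction.
q = False:
  propagation gives u=True; an empty clause results — contradiction.
Every branch closes, so no satisfying assignment exists.

UNSATISFIABLE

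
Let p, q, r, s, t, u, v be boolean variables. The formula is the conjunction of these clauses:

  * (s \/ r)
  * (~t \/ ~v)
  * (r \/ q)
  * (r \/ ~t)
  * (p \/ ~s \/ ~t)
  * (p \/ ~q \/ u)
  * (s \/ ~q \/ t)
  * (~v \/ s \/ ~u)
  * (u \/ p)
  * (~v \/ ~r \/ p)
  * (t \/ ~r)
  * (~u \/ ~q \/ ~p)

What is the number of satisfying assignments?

Case analysis on p and r:
  p=T, r=T: s free; 3 ways for (q,t,u,v) × 2^1 = 6.
  p=T, r=F: remaining (q,s,t,u,v) ∈ {(T,T,F,F,F); (T,T,F,F,T)} — 2.
  p=F, r=T: remaining (q,s,t,u,v) ∈ {(F,F,T,T,F); (T,F,T,T,F)} — 2.
  p=F, r=F: remaining (q,s,t,u,v) ∈ {(T,T,F,T,F); (T,T,F,T,T)} — 2.
Total: 6 + 2 + 2 + 2 = 12.

12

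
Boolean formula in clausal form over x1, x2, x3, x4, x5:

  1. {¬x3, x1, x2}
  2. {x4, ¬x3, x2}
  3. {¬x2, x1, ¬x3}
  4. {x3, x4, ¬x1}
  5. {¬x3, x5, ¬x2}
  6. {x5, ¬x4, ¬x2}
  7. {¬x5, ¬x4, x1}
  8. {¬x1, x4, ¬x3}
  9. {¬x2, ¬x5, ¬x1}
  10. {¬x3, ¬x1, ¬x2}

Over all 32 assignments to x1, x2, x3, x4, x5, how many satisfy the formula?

9

Split on x1, then x2.
  x1=1, x2=1: a clause becomes empty — 0.
  x1=1, x2=0: remaining (x3,x4,x5) ∈ {(0,1,0); (0,1,1); (1,1,0); (1,1,1)} — 4.
  x1=0, x2=1: remaining (x3,x4,x5) ∈ {(0,0,0); (0,0,1)} — 2.
  x1=0, x2=0: remaining (x3,x4,x5) ∈ {(0,0,0); (0,0,1); (0,1,0)} — 3.
Total: 0 + 4 + 2 + 3 = 9.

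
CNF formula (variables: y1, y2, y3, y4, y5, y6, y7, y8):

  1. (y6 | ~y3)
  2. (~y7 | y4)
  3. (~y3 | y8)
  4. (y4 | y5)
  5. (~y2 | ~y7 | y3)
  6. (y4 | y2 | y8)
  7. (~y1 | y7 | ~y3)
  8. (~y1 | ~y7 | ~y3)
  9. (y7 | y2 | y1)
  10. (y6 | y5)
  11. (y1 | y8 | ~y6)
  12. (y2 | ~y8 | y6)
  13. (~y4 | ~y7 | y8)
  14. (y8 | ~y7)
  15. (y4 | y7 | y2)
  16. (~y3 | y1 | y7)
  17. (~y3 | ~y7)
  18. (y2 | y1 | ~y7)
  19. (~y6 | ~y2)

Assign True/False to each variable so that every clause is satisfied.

Try y1 = True.
Branch on y2: take y2 = False.
Branch on y3: take y3 = False.
For the remaining variables, y4 = True, y5 = False, y6 = True, y7 = False, y8 = False works.

y1 = T, y2 = F, y3 = F, y4 = T, y5 = F, y6 = T, y7 = F, y8 = F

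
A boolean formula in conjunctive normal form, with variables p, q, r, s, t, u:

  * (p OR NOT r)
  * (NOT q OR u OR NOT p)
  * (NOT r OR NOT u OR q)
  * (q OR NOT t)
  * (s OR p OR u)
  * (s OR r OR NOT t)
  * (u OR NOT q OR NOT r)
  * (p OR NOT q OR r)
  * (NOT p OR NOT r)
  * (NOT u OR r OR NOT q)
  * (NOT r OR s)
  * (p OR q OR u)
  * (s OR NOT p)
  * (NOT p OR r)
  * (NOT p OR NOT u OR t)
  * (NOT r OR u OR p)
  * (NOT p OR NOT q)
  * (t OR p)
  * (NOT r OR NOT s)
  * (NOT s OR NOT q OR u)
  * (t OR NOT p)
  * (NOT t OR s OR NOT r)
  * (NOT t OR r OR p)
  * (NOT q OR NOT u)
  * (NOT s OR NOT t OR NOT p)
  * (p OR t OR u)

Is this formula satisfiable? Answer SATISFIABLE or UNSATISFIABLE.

p = True:
  propagation gives r=False; an empty clause results — contradiction.
p = False:
  propagation gives r=False, q=False, t=False; an empty clause results — contradiction.
Every branch closes, so no satisfying assignment exists.

UNSATISFIABLE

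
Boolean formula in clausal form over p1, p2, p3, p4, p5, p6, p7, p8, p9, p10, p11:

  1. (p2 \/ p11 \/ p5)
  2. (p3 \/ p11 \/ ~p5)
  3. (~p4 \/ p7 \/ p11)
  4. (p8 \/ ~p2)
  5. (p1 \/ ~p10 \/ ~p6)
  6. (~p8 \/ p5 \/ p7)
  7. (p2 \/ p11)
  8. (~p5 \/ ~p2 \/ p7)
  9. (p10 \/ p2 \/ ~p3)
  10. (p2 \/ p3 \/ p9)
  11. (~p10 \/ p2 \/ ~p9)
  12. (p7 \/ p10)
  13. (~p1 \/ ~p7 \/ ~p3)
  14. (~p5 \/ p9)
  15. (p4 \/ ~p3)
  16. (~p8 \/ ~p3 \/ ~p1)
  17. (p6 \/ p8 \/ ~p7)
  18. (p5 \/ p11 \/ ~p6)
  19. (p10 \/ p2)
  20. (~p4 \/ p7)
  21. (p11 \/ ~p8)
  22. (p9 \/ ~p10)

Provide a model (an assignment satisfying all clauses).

p11 occurs only positively in the remaining clauses — set p11 = True.
Branch on p1: take p1 = True.
Try p2 = True.
  then p8 is forced to True.
  then p3 is forced to False.
For the remaining variables, p4 = False, p5 = True, p6 = False, p7 = True, p9 = True, p10 = False works.

p1=T, p2=T, p3=F, p4=F, p5=T, p6=F, p7=T, p8=T, p9=T, p10=F, p11=T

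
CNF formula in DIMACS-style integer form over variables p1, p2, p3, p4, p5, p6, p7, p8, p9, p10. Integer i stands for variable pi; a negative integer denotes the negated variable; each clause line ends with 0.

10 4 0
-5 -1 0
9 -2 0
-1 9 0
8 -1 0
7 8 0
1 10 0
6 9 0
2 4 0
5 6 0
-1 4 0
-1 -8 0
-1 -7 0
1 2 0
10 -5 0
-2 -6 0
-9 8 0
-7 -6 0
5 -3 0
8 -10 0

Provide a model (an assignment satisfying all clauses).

p1 = False  p2 = True  p3 = False  p4 = True  p5 = True  p6 = False  p7 = False  p8 = True  p9 = True  p10 = True

Check each clause:
  1. (p10 \/ p4) — p10 is true.
  2. (~p5 \/ ~p1) — ~p1 is true.
  3. (p9 \/ ~p2) — p9 is true.
  4. (p9 \/ ~p1) — p9 is true.
  5. (p8 \/ ~p1) — p8 is true.
  6. (p8 \/ p7) — p8 is true.
  7. (p1 \/ p10) — p10 is true.
  8. (p6 \/ p9) — p9 is true.
  9. (p2 \/ p4) — p2 is true.
  10. (p6 \/ p5) — p5 is true.
  11. (~p1 \/ p4) — p4 is true.
  12. (~p1 \/ ~p8) — ~p1 is true.
  13. (~p7 \/ ~p1) — ~p7 is true.
  14. (p2 \/ p1) — p2 is true.
  15. (p10 \/ ~p5) — p10 is true.
  16. (~p6 \/ ~p2) — ~p6 is true.
  17. (~p9 \/ p8) — p8 is true.
  18. (~p6 \/ ~p7) — ~p7 is true.
  19. (~p3 \/ p5) — p5 is true.
  20. (p8 \/ ~p10) — p8 is true.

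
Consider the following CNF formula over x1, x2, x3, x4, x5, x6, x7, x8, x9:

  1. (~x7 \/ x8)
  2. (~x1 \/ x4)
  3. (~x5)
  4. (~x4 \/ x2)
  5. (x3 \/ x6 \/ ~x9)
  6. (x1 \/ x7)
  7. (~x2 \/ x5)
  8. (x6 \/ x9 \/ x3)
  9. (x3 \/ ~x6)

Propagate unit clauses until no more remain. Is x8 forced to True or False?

True

(~x5) stands alone — x5 = False.
From (~x2 \/ x5) and x5 = False: x2 = False.
(~x4 \/ x2): since x2 = False, the clause reduces to (~x4). x4 = False.
(x4 \/ ~x1): since x4 = False, the clause reduces to (~x1). x1 = False.
(x7 \/ x1): since x1 = False, the clause reduces to (x7). x7 = True.
(x8 \/ ~x7): since x7 = True, the clause reduces to (x8). x8 = True.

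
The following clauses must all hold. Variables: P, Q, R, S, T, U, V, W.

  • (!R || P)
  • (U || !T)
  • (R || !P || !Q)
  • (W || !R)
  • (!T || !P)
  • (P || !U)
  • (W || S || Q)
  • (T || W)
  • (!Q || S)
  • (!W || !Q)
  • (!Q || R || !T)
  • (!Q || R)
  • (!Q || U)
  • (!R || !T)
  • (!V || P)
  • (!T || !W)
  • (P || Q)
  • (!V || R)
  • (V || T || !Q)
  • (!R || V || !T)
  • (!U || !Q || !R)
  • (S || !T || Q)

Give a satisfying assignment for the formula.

Set P = True and propagate.
  then T is forced to False.
  then W is forced to True.
  then Q is forced to False.
The remaining clauses are satisfied by R = True, S = False, U = False, V = False.
Every clause has at least one true literal under this assignment.
Check each clause:
  1. (!R || P) — P is true.
  2. (!T || U) — !T is true.
  3. (!Q || R || !P) — R is true.
  4. (W || !R) — W is true.
  5. (!T || !P) — !T is true.
  6. (!U || P) — P is true.
  7. (S || Q || W) — W is true.
  8. (W || T) — W is true.
  9. (!Q || S) — !Q is true.
  10. (!W || !Q) — !Q is true.
  11. (!T || R || !Q) — R is true.
  12. (R || !Q) — R is true.
  13. (!Q || U) — !Q is true.
  14. (!T || !R) — !T is true.
  15. (!V || P) — !V is true.
  16. (!T || !W) — !T is true.
  17. (Q || P) — P is true.
  18. (R || !V) — !V is true.
  19. (V || !Q || T) — !Q is true.
  20. (V || !R || !T) — !T is true.
  21. (!R || !U || !Q) — !U is true.
  22. (!T || S || Q) — !T is true.

P=True, Q=False, R=True, S=False, T=False, U=False, V=False, W=True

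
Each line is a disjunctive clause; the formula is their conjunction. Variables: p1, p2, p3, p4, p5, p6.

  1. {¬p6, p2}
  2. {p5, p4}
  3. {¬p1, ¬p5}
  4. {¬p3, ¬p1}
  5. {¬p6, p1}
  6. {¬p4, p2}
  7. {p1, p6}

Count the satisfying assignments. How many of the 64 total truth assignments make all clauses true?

The models are:
  p1=T p2=T p3=F p4=T p5=F p6=F
  p1=T p2=T p3=F p4=T p5=F p6=T
Count: 2.

2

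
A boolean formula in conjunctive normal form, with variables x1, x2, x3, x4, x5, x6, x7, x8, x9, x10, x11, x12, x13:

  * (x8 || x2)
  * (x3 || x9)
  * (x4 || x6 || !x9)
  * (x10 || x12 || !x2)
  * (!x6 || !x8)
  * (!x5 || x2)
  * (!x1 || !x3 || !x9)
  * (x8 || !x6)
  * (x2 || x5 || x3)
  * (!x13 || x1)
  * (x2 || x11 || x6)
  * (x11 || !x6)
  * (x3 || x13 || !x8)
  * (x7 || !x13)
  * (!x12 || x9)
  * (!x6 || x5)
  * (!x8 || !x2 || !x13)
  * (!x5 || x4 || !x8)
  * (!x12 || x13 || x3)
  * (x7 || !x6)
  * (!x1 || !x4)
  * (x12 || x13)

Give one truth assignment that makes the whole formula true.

x1=0  x2=1  x3=1  x4=1  x5=0  x6=0  x7=1  x8=1  x9=1  x10=0  x11=0  x12=1  x13=0

Pure literal: x7 appears only positively; assign x7 = True.
Try x1 = False.
  then x13 is forced to False.
  then x12 is forced to True.
  then x9 is forced to True.
  then x3 is forced to True.
The remaining clauses are satisfied by x2 = True, x4 = True, x5 = False, x6 = False, x8 = True, x10 = False, x11 = False.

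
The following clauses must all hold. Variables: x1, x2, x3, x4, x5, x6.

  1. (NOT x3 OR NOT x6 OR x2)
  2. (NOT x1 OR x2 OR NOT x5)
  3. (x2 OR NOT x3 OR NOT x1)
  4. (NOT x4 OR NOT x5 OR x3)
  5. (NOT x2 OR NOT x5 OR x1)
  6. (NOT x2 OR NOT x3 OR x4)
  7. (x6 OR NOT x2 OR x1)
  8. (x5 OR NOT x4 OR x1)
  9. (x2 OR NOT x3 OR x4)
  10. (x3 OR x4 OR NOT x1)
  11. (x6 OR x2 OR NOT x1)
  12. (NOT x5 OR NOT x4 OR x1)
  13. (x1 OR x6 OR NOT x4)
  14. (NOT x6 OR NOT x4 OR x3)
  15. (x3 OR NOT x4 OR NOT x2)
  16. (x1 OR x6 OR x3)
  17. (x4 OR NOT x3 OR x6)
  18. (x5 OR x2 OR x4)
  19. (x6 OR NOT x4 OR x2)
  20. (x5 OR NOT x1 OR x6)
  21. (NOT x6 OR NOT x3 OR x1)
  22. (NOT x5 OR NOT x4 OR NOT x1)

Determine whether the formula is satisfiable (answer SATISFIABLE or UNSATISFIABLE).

Branch on x1: take x1 = False.
For the remaining variables, x2 = True, x3 = False, x4 = False, x5 = False, x6 = True works.
So x1=False, x2=True, x3=False, x4=False, x5=False, x6=True is a satisfying assignment.

SATISFIABLE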